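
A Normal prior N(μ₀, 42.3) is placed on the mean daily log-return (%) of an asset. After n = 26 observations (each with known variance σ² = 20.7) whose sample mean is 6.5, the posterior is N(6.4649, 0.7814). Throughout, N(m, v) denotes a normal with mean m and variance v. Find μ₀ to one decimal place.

The posterior mean is a precision-weighted average: μ_n = (τ₀μ₀ + τ_data·x̄)/(τ₀+τ_data), with τ₀=1/σ₀² and τ_data=n/σ².
Here τ₀ = 1/42.3 = 0.023641 and τ_data = 26/20.7 = 1.256039, so τ_n = 1.279680.
Rearranging for μ₀: μ₀ = (μ_n·τ_n − τ_data·x̄)/τ₀ = (6.4649·1.279680 − 1.256039·6.5) / 0.023641 = 0.108750/0.023641 ≈ 4.6.

μ₀ = 4.6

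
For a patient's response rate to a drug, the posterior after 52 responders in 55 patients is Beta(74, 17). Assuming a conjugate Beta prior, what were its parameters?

Under Beta–binomial conjugacy the posterior parameters are (a+s, b+f).
So a = 74 − 52 = 22 and b = 17 − 3 = 14.

Beta(22, 14)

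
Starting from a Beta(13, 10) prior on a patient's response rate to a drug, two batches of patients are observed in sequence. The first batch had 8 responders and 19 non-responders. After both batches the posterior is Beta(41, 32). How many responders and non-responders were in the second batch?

20 responders and 3 non-responders

Because Beta–binomial updating is additive in the counts, the combined data contributed (α_post−α_prior, β_post−β_prior) successes and failures.
Total across both batches: 41−13=28 responders, 32−10=22 non-responders.
Subtract the first batch: 28−8=20 responders and 22−19=3 non-responders.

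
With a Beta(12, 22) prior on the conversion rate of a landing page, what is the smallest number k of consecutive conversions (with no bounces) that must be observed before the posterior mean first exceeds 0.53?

k = 13

After k conversions and 0 bounces the posterior is Beta(12+k, 22), with mean (12+k)/(12+22+k).
Set (12+k)/(34+k) > 0.53 and solve: k > (0.53·34 − 12)/(1 − 0.53) = 12.809.
The smallest integer exceeding 12.809 is 13.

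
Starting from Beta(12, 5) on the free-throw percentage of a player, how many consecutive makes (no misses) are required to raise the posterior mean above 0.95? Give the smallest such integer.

After k makes and 0 misses the posterior is Beta(12+k, 5), with mean (12+k)/(12+5+k).
Set (12+k)/(17+k) > 0.95 and solve: k > (0.95·17 − 12)/(1 − 0.95) = 83.000.
The smallest integer exceeding 83.000 is 84.

k = 84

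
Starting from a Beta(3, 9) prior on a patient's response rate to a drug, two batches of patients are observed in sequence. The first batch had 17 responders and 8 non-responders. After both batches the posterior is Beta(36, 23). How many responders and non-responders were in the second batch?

16 responders and 6 non-responders

Because Beta–binomial updating is additive in the counts, the combined data contributed (α_post−α_prior, β_post−β_prior) successes and failures.
Total across both batches: 36−3=33 responders, 23−9=14 non-responders.
Subtract the first batch: 33−17=16 responders and 14−8=6 non-responders.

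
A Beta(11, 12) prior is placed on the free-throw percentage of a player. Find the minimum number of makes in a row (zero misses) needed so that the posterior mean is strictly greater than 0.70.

After k makes and 0 misses the posterior is Beta(11+k, 12), with mean (11+k)/(11+12+k).
Set (11+k)/(23+k) > 0.70 and solve: k > (0.70·23 − 11)/(1 − 0.70) = 17.000.
The smallest integer exceeding 17.000 is 18, and checking k=18: (29)/(41) = 0.7073 > 0.70.

k = 18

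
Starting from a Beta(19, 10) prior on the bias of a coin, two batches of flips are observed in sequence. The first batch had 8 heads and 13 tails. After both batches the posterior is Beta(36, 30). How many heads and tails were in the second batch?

9 heads and 7 tails

Sequential conjugate updates are equivalent to a single update on the pooled data, so total successes = posterior α − prior α and total failures = posterior β − prior β.
Total across both batches: 36−19=17 heads, 30−10=20 tails.
Subtract the first batch: 17−8=9 heads and 20−13=7 tails.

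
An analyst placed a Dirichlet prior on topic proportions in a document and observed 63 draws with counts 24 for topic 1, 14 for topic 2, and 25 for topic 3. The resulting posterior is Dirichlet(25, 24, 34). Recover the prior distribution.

For a Dirichlet(α) prior with multinomial counts c, the posterior is Dirichlet(α + c) componentwise.
Subtract each count from the matching posterior parameter: 25−24=1, 24−14=10, 34−25=9.

Dirichlet(1, 10, 9)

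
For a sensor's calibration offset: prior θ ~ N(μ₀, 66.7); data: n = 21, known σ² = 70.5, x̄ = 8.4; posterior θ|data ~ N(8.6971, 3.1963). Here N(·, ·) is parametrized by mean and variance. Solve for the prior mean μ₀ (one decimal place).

μ₀ = 14.6

The posterior mean is a precision-weighted average: μ_n = (τ₀μ₀ + τ_data·x̄)/(τ₀+τ_data), with τ₀=1/σ₀² and τ_data=n/σ².
Here τ₀ = 1/66.7 = 0.014993 and τ_data = 21/70.5 = 0.297872, so τ_n = 0.312865.
Rearranging for μ₀: μ₀ = (μ_n·τ_n − τ_data·x̄)/τ₀ = (8.6971·0.312865 − 0.297872·8.4) / 0.014993 = 0.218893/0.014993 ≈ 14.6.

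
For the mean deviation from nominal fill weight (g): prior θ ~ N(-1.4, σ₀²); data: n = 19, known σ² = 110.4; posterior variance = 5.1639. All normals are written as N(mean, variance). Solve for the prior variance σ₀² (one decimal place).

For the Normal–Normal model with known σ², precisions add: τ_n = τ₀ + n/σ².
So 1/σ₀² = 1/5.1639 − 19/110.4 = 0.193652 − 0.172101 = 0.021551.
Hence σ₀² = 1/0.021551 ≈ 46.4.

σ₀² = 46.4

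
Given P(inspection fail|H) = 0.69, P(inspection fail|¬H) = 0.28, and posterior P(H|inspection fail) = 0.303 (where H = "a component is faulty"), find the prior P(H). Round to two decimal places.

Bayes' rule in odds form gives O(H|E) = O(H)·[P(E|H)/P(E|¬H)], hence O(H) = O(H|E)/LR.
Posterior odds = 0.303/(1−0.303) = 0.4347. LR = 0.69/0.28 = 2.4643.
Prior odds = 0.4347/2.4643 = 0.1764, so P(H) = 0.1764/(1+0.1764) ≈ 0.15.

P(H) = 0.15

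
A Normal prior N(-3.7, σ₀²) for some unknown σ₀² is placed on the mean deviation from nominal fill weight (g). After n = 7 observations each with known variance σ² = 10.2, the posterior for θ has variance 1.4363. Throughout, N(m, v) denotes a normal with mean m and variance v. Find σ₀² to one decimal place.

Posterior precision equals prior precision plus data precision: 1/σ_n² = 1/σ₀² + n/σ².
So 1/σ₀² = 1/1.4363 − 7/10.2 = 0.696233 − 0.686275 = 0.009958.
Hence σ₀² = 1/0.009958 ≈ 100.4.

σ₀² = 100.4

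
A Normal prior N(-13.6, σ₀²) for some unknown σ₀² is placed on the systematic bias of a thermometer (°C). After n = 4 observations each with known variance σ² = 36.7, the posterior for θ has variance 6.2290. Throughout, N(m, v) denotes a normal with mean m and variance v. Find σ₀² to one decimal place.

σ₀² = 19.4

Posterior precision equals prior precision plus data precision: 1/σ_n² = 1/σ₀² + n/σ².
So 1/σ₀² = 1/6.2290 − 4/36.7 = 0.160539 − 0.108992 = 0.051547.
Hence σ₀² = 1/0.051547 ≈ 19.4.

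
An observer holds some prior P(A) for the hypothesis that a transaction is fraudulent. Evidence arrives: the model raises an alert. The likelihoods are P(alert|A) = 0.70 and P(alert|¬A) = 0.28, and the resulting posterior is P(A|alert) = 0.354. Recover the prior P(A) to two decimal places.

Bayes' rule in odds form gives O(A|E) = O(A)·[P(E|A)/P(E|¬A)], hence O(A) = O(A|E)/LR.
Posterior odds = 0.354/(1−0.354) = 0.5480. LR = 0.70/0.28 = 2.5000.
Prior odds = 0.5480/2.5000 = 0.2192, so P(A) = 0.2192/(1+0.2192) ≈ 0.18.

P(A) = 0.18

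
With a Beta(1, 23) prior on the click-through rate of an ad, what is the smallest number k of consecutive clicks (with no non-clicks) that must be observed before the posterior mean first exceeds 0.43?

k = 17

After k clicks and 0 non-clicks the posterior is Beta(1+k, 23), with mean (1+k)/(1+23+k).
Set (1+k)/(24+k) > 0.43 and solve: k > (0.43·24 − 1)/(1 − 0.43) = 16.351.
The smallest integer exceeding 16.351 is 17.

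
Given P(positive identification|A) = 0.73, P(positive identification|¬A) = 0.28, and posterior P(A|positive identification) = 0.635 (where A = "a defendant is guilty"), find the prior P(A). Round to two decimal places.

P(A) = 0.40

In odds form, posterior odds = prior odds × likelihood ratio, so prior odds = posterior odds ÷ LR.
Posterior odds = 0.635/(1−0.635) = 1.7397. LR = 0.73/0.28 = 2.6071.
Prior odds = 1.7397/2.6071 = 0.6673, so P(A) = 0.6673/(1+0.6673) ≈ 0.40.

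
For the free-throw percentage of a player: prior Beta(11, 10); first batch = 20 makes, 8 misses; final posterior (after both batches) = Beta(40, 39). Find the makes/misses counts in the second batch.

9 makes and 21 misses

Sequential conjugate updates are equivalent to a single update on the pooled data, so total successes = posterior α − prior α and total failures = posterior β − prior β.
Total across both batches: 40−11=29 makes, 39−10=29 misses.
Subtract the first batch: 29−20=9 makes and 29−8=21 misses.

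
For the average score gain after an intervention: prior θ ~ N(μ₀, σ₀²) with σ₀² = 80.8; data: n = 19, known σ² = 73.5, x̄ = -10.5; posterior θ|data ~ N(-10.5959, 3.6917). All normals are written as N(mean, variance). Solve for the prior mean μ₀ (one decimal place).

μ₀ = -12.6

With known observation variance, the Normal–Normal posterior has precision τ_n = τ₀ + n/σ² and mean μ_n = (τ₀μ₀ + (n/σ²)x̄)/τ_n.
Here τ₀ = 1/80.8 = 0.012376 and τ_data = 19/73.5 = 0.258503, so τ_n = 0.270879.
Rearranging for μ₀: μ₀ = (μ_n·τ_n − τ_data·x̄)/τ₀ = (-10.5959·0.270879 − 0.258503·-10.5) / 0.012376 = -0.155925/0.012376 ≈ -12.6.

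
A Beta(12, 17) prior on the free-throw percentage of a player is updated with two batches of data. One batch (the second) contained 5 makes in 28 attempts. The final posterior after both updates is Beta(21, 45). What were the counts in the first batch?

Because Beta–binomial updating is additive in the counts, the combined data contributed (α_post−α_prior, β_post−β_prior) successes and failures.
Total across both batches: 21−12=9 makes, 45−17=28 misses.
Subtract the second batch: 9−5=4 makes and 28−23=5 misses.

4 makes and 5 misses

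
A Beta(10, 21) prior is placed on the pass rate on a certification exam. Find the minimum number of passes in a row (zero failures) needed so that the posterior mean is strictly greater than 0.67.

After k passes and 0 failures the posterior is Beta(10+k, 21), with mean (10+k)/(10+21+k).
Set (10+k)/(31+k) > 0.67 and solve: k > (0.67·31 − 10)/(1 − 0.67) = 32.636.
The smallest integer exceeding 32.636 is 33.

k = 33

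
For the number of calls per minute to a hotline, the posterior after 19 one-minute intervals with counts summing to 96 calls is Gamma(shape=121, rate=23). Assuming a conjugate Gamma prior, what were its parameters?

Gamma–Poisson conjugacy: posterior shape = α + Σxᵢ, posterior rate = β + n.
So α = 121 − 96 = 25 and β = 23 − 19 = 4.

Gamma(shape=25, rate=4)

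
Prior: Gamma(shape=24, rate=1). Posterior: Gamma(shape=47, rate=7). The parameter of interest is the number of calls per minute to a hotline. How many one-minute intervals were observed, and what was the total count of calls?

n = 6 one-minute intervals with total 23 calls

A Gamma(α, β) prior (rate parametrization) on a Poisson rate with n observations summing to S gives posterior Gamma(α+S, β+n).
Matching: Σxᵢ = 47 − 24 = 23 and n = 7 − 1 = 6.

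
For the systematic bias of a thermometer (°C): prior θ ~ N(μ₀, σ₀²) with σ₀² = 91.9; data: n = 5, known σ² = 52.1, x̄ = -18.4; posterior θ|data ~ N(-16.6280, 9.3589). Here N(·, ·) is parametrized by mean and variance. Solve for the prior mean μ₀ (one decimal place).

The posterior mean is a precision-weighted average: μ_n = (τ₀μ₀ + τ_data·x̄)/(τ₀+τ_data), with τ₀=1/σ₀² and τ_data=n/σ².
Here τ₀ = 1/91.9 = 0.010881 and τ_data = 5/52.1 = 0.095969, so τ_n = 0.106850.
Rearranging for μ₀: μ₀ = (μ_n·τ_n − τ_data·x̄)/τ₀ = (-16.6280·0.106850 − 0.095969·-18.4) / 0.010881 = -0.010872/0.010881 ≈ -1.0.

μ₀ = -1.0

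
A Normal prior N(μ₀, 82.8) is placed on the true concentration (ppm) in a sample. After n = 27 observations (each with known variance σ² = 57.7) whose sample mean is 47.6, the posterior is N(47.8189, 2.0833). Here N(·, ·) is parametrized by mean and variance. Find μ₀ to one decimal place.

μ₀ = 56.3

With known observation variance, the Normal–Normal posterior has precision τ_n = τ₀ + n/σ² and mean μ_n = (τ₀μ₀ + (n/σ²)x̄)/τ_n.
Here τ₀ = 1/82.8 = 0.012077 and τ_data = 27/57.7 = 0.467938, so τ_n = 0.480015.
Rearranging for μ₀: μ₀ = (μ_n·τ_n − τ_data·x̄)/τ₀ = (47.8189·0.480015 − 0.467938·47.6) / 0.012077 = 0.679940/0.012077 ≈ 56.3.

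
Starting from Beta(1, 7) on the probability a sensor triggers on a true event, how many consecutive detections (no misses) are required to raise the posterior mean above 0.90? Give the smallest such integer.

k = 63

After k detections and 0 misses the posterior is Beta(1+k, 7), with mean (1+k)/(1+7+k).
Set (1+k)/(8+k) > 0.90 and solve: k > (0.90·8 − 1)/(1 − 0.90) = 62.000.
The smallest integer exceeding 62.000 is 63.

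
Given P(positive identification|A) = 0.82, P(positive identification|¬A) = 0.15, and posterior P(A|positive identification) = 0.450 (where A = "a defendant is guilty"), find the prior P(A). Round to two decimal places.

In odds form, posterior odds = prior odds × likelihood ratio, so prior odds = posterior odds ÷ LR.
Posterior odds = 0.450/(1−0.450) = 0.8182. LR = 0.82/0.15 = 5.4667.
Prior odds = 0.8182/5.4667 = 0.1497, so P(A) = 0.1497/(1+0.1497) ≈ 0.13.

P(A) = 0.13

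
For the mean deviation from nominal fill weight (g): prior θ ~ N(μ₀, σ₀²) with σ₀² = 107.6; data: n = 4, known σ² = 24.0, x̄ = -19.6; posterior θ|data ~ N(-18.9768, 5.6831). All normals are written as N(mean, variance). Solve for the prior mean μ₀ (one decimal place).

μ₀ = -7.8

The posterior mean is a precision-weighted average: μ_n = (τ₀μ₀ + τ_data·x̄)/(τ₀+τ_data), with τ₀=1/σ₀² and τ_data=n/σ².
Here τ₀ = 1/107.6 = 0.009294 and τ_data = 4/24.0 = 0.166667, so τ_n = 0.175961.
Rearranging for μ₀: μ₀ = (μ_n·τ_n − τ_data·x̄)/τ₀ = (-18.9768·0.175961 − 0.166667·-19.6) / 0.009294 = -0.072504/0.009294 ≈ -7.8.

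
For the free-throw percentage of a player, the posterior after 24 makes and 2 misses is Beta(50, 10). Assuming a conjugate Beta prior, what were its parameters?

A Beta(a, b) prior with s successes and f failures in binomial data gives a Beta(a+s, b+f) posterior.
So a = 50 − 24 = 26 and b = 10 − 2 = 8.

Beta(26, 8)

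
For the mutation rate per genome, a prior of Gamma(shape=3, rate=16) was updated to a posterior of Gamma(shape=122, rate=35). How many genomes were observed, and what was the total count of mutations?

A Gamma(α, β) prior (rate parametrization) on a Poisson rate with n observations summing to S gives posterior Gamma(α+S, β+n).
Matching: Σxᵢ = 122 − 3 = 119 and n = 35 − 16 = 19.

n = 19 genomes with total 119 mutations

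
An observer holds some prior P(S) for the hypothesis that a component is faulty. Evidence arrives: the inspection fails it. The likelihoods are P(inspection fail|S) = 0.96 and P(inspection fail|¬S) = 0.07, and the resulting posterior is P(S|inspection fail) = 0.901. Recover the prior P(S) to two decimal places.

P(S) = 0.40

In odds form, posterior odds = prior odds × likelihood ratio, so prior odds = posterior odds ÷ LR.
Posterior odds = 0.901/(1−0.901) = 9.1010. LR = 0.96/0.07 = 13.7143.
Prior odds = 9.1010/13.7143 = 0.6636, so P(S) = 0.6636/(1+0.6636) ≈ 0.40.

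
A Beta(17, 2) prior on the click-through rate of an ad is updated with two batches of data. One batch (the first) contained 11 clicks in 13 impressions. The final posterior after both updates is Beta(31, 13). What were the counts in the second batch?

3 clicks and 9 non-clicks

Because Beta–binomial updating is additive in the counts, the combined data contributed (α_post−α_prior, β_post−β_prior) successes and failures.
Total across both batches: 31−17=14 clicks, 13−2=11 non-clicks.
Subtract the first batch: 14−11=3 clicks and 11−2=9 non-clicks.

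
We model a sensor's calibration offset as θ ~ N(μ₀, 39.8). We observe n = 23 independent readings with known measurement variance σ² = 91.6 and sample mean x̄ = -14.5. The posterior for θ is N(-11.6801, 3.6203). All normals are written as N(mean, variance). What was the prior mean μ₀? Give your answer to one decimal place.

μ₀ = 16.5

The posterior mean is a precision-weighted average: μ_n = (τ₀μ₀ + τ_data·x̄)/(τ₀+τ_data), with τ₀=1/σ₀² and τ_data=n/σ².
Here τ₀ = 1/39.8 = 0.025126 and τ_data = 23/91.6 = 0.251092, so τ_n = 0.276218.
Rearranging for μ₀: μ₀ = (μ_n·τ_n − τ_data·x̄)/τ₀ = (-11.6801·0.276218 − 0.251092·-14.5) / 0.025126 = 0.414580/0.025126 ≈ 16.5.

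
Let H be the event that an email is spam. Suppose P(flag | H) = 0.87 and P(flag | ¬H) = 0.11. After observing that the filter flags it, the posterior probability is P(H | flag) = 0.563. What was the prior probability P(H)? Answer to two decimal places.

P(H) = 0.14

In odds form, posterior odds = prior odds × likelihood ratio, so prior odds = posterior odds ÷ LR.
Posterior odds = 0.563/(1−0.563) = 1.2883. LR = 0.87/0.11 = 7.9091.
Prior odds = 1.2883/7.9091 = 0.1629, so P(H) = 0.1629/(1+0.1629) ≈ 0.14.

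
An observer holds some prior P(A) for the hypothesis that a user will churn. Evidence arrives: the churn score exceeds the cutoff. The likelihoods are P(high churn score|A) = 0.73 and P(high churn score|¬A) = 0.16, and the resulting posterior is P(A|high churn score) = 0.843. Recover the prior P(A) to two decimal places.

P(A) = 0.54

Bayes' rule in odds form gives O(A|E) = O(A)·[P(E|A)/P(E|¬A)], hence O(A) = O(A|E)/LR.
Posterior odds = 0.843/(1−0.843) = 5.3694. LR = 0.73/0.16 = 4.5625.
Prior odds = 5.3694/4.5625 = 1.1769, so P(A) = 1.1769/(1+1.1769) ≈ 0.54.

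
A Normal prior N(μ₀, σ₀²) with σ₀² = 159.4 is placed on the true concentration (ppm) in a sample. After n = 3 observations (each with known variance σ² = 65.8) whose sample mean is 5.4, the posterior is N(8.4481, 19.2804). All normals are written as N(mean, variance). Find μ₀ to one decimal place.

μ₀ = 30.6

The posterior mean is a precision-weighted average: μ_n = (τ₀μ₀ + τ_data·x̄)/(τ₀+τ_data), with τ₀=1/σ₀² and τ_data=n/σ².
Here τ₀ = 1/159.4 = 0.006274 and τ_data = 3/65.8 = 0.045593, so τ_n = 0.051867.
Rearranging for μ₀: μ₀ = (μ_n·τ_n − τ_data·x̄)/τ₀ = (8.4481·0.051867 − 0.045593·5.4) / 0.006274 = 0.191975/0.006274 ≈ 30.6.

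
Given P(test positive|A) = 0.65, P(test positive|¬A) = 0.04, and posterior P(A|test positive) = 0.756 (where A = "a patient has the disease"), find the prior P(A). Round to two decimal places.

Bayes' rule in odds form gives O(A|E) = O(A)·[P(E|A)/P(E|¬A)], hence O(A) = O(A|E)/LR.
Posterior odds = 0.756/(1−0.756) = 3.0984. LR = 0.65/0.04 = 16.2500.
Prior odds = 3.0984/16.2500 = 0.1907, so P(A) = 0.1907/(1+0.1907) ≈ 0.16.

P(A) = 0.16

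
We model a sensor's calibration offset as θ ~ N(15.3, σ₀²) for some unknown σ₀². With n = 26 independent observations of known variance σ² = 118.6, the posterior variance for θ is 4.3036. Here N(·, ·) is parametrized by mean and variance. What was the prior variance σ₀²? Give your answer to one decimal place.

σ₀² = 76.1

For the Normal–Normal model with known σ², precisions add: τ_n = τ₀ + n/σ².
So 1/σ₀² = 1/4.3036 − 26/118.6 = 0.232364 − 0.219224 = 0.013140.
Hence σ₀² = 1/0.013140 ≈ 76.1.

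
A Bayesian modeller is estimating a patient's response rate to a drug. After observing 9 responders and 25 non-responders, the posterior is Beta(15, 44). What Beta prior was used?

Under Beta–binomial conjugacy the posterior parameters are (α+s, β+f).
Subtract the data counts: 15−9=6, 44−25=19.

Beta(6, 19)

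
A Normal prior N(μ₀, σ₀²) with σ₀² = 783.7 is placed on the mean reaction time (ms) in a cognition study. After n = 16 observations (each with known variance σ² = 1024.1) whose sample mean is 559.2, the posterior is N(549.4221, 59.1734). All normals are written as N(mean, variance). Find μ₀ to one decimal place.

The posterior mean is a precision-weighted average: μ_n = (τ₀μ₀ + τ_data·x̄)/(τ₀+τ_data), with τ₀=1/σ₀² and τ_data=n/σ².
Here τ₀ = 1/783.7 = 0.001276 and τ_data = 16/1024.1 = 0.015623, so τ_n = 0.016899.
Rearranging for μ₀: μ₀ = (μ_n·τ_n − τ_data·x̄)/τ₀ = (549.4221·0.016899 − 0.015623·559.2) / 0.001276 = 0.548302/0.001276 ≈ 429.7.

μ₀ = 429.7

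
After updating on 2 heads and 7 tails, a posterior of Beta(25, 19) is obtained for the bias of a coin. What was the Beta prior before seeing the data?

Under Beta–binomial conjugacy the posterior parameters are (a+s, b+f).
So a = 25 − 2 = 23 and b = 19 − 7 = 12.

Beta(23, 12)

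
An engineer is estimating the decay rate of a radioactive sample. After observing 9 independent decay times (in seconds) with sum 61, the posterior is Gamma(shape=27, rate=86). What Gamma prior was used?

Gamma(shape=18, rate=25)

For an exponential likelihood with a Gamma(α, β) prior on the rate, n observations with total T give posterior Gamma(α+n, β+T).
So α = 27 − 9 = 18 and β = 86 − 61 = 25.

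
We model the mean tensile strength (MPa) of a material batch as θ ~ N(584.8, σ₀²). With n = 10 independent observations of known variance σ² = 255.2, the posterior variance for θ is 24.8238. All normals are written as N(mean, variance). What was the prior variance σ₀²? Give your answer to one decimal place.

Posterior precision equals prior precision plus data precision: 1/σ_n² = 1/σ₀² + n/σ².
So 1/σ₀² = 1/24.8238 − 10/255.2 = 0.040284 − 0.039185 = 0.001099.
Hence σ₀² = 1/0.001099 ≈ 909.9.

σ₀² = 909.9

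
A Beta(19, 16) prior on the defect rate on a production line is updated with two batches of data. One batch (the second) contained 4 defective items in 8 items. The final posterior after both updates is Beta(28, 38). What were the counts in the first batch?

Because Beta–binomial updating is additive in the counts, the combined data contributed (α_post−α_prior, β_post−β_prior) successes and failures.
Total across both batches: 28−19=9 defective items, 38−16=22 good items.
Subtract the second batch: 9−4=5 defective items and 22−4=18 good items.

5 defective items and 18 good items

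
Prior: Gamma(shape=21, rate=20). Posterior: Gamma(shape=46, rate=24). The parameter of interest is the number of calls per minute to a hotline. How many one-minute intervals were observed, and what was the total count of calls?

Gamma–Poisson conjugacy: posterior shape = α + Σxᵢ, posterior rate = β + n.
Matching: Σxᵢ = 46 − 21 = 25 and n = 24 − 20 = 4.

n = 4 one-minute intervals with total 25 calls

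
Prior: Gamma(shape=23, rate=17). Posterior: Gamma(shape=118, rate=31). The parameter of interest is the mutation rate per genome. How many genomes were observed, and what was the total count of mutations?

n = 14 genomes with total 95 mutations

Gamma–Poisson conjugacy: posterior shape = α + Σxᵢ, posterior rate = β + n.
Matching: Σxᵢ = 118 − 23 = 95 and n = 31 − 17 = 14.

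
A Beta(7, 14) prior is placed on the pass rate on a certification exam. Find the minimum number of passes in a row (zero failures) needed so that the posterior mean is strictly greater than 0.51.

After k passes and 0 failures the posterior is Beta(7+k, 14), with mean (7+k)/(7+14+k).
Set (7+k)/(21+k) > 0.51 and solve: k > (0.51·21 − 7)/(1 − 0.51) = 7.571.
The smallest integer exceeding 7.571 is 8, and checking k=8: (15)/(29) = 0.5172 > 0.51.

k = 8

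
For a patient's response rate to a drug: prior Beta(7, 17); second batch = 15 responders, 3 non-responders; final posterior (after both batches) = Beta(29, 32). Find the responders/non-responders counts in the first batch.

Sequential conjugate updates are equivalent to a single update on the pooled data, so total successes = posterior α − prior α and total failures = posterior β − prior β.
Total across both batches: 29−7=22 responders, 32−17=15 non-responders.
Subtract the second batch: 22−15=7 responders and 15−3=12 non-responders.

7 responders and 12 non-responders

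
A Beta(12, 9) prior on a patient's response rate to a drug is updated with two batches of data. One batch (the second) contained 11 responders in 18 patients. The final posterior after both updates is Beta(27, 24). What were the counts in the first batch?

4 responders and 8 non-responders

Sequential conjugate updates are equivalent to a single update on the pooled data, so total successes = posterior α − prior α and total failures = posterior β − prior β.
Total across both batches: 27−12=15 responders, 24−9=15 non-responders.
Subtract the second batch: 15−11=4 responders and 15−7=8 non-responders.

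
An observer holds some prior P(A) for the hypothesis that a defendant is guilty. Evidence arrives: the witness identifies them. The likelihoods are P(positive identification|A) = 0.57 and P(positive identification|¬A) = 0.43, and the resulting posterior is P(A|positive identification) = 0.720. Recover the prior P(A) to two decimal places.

In odds form, posterior odds = prior odds × likelihood ratio, so prior odds = posterior odds ÷ LR.
Posterior odds = 0.720/(1−0.720) = 2.5714. LR = 0.57/0.43 = 1.3256.
Prior odds = 2.5714/1.3256 = 1.9398, so P(A) = 1.9398/(1+1.9398) ≈ 0.66.

P(A) = 0.66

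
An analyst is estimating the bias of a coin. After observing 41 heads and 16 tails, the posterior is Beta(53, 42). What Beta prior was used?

Beta(12, 26)

Under Beta–binomial conjugacy the posterior parameters are (α+s, β+f).
Subtract the data counts: 53−41=12, 42−16=26.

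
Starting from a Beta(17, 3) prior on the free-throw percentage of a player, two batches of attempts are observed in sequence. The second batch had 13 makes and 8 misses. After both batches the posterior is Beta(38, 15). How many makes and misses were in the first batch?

8 makes and 4 misses

Sequential conjugate updates are equivalent to a single update on the pooled data, so total successes = posterior α − prior α and total failures = posterior β − prior β.
Total across both batches: 38−17=21 makes, 15−3=12 misses.
Subtract the second batch: 21−13=8 makes and 12−8=4 misses.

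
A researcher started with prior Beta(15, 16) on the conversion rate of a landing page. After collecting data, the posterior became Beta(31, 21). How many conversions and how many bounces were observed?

16 conversions and 5 bounces

A Beta(a, b) prior with s successes and f failures in binomial data gives a Beta(a+s, b+f) posterior.
Match parameters: s=31−15=16, f=21−16=5.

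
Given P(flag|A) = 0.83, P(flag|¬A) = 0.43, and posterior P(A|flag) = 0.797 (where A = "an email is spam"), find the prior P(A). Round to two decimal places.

In odds form, posterior odds = prior odds × likelihood ratio, so prior odds = posterior odds ÷ LR.
Posterior odds = 0.797/(1−0.797) = 3.9261. LR = 0.83/0.43 = 1.9302.
Prior odds = 3.9261/1.9302 = 2.0340, so P(A) = 2.0340/(1+2.0340) ≈ 0.67.

P(A) = 0.67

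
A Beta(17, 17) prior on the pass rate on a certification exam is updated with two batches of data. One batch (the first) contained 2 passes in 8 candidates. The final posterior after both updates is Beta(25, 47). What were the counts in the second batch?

6 passes and 24 failures

Sequential conjugate updates are equivalent to a single update on the pooled data, so total successes = posterior α − prior α and total failures = posterior β − prior β.
Total across both batches: 25−17=8 passes, 47−17=30 failures.
Subtract the first batch: 8−2=6 passes and 30−6=24 failures.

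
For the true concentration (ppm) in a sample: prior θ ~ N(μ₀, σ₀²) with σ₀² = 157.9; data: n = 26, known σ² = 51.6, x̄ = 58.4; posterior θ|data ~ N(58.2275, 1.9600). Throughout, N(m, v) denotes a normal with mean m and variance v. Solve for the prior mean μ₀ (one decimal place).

The posterior mean is a precision-weighted average: μ_n = (τ₀μ₀ + τ_data·x̄)/(τ₀+τ_data), with τ₀=1/σ₀² and τ_data=n/σ².
Here τ₀ = 1/157.9 = 0.006333 and τ_data = 26/51.6 = 0.503876, so τ_n = 0.510209.
Rearranging for μ₀: μ₀ = (μ_n·τ_n − τ_data·x̄)/τ₀ = (58.2275·0.510209 − 0.503876·58.4) / 0.006333 = 0.281836/0.006333 ≈ 44.5.

μ₀ = 44.5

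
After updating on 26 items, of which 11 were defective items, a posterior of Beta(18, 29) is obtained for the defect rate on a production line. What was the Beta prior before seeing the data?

Under Beta–binomial conjugacy the posterior parameters are (a+s, b+f).
So a = 18 − 11 = 7 and b = 29 − 15 = 14.

Beta(7, 14)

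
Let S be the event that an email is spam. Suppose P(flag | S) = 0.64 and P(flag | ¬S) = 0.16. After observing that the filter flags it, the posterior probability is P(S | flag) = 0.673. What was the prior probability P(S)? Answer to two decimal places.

P(S) = 0.34

In odds form, posterior odds = prior odds × likelihood ratio, so prior odds = posterior odds ÷ LR.
Posterior odds = 0.673/(1−0.673) = 2.0581. LR = 0.64/0.16 = 4.0000.
Prior odds = 2.0581/4.0000 = 0.5145, so P(S) = 0.5145/(1+0.5145) ≈ 0.34.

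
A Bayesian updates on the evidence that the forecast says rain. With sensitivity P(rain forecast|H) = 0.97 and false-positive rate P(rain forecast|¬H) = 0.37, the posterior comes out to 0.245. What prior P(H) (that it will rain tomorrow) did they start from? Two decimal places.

Bayes' rule in odds form gives O(H|E) = O(H)·[P(E|H)/P(E|¬H)], hence O(H) = O(H|E)/LR.
Posterior odds = 0.245/(1−0.245) = 0.3245. LR = 0.97/0.37 = 2.6216.
Prior odds = 0.3245/2.6216 = 0.1238, so P(H) = 0.1238/(1+0.1238) ≈ 0.11.

P(H) = 0.11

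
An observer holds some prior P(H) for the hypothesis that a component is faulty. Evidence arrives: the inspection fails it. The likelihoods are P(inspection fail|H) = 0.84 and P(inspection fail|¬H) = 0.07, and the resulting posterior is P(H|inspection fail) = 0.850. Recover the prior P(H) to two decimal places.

Bayes' rule in odds form gives O(H|E) = O(H)·[P(E|H)/P(E|¬H)], hence O(H) = O(H|E)/LR.
Posterior odds = 0.850/(1−0.850) = 5.6667. LR = 0.84/0.07 = 12.0000.
Prior odds = 5.6667/12.0000 = 0.4722, so P(H) = 0.4722/(1+0.4722) ≈ 0.32.

P(H) = 0.32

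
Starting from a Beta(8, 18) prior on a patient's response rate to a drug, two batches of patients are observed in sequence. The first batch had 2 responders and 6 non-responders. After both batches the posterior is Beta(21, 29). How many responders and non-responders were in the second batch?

11 responders and 5 non-responders

Sequential conjugate updates are equivalent to a single update on the pooled data, so total successes = posterior α − prior α and total failures = posterior β − prior β.
Total across both batches: 21−8=13 responders, 29−18=11 non-responders.
Subtract the first batch: 13−2=11 responders and 11−6=5 non-responders.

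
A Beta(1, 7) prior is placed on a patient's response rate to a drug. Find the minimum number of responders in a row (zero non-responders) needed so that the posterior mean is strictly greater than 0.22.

After k responders and 0 non-responders the posterior is Beta(1+k, 7), with mean (1+k)/(1+7+k).
Set (1+k)/(8+k) > 0.22 and solve: k > (0.22·8 − 1)/(1 − 0.22) = 0.974.
The smallest integer exceeding 0.974 is 1, and checking k=1: (2)/(9) = 0.2222 > 0.22.

k = 1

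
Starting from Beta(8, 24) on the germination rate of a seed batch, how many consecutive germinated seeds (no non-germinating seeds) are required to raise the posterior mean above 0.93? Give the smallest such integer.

k = 311

After k germinated seeds and 0 non-germinating seeds the posterior is Beta(8+k, 24), with mean (8+k)/(8+24+k).
Set (8+k)/(32+k) > 0.93 and solve: k > (0.93·32 − 8)/(1 − 0.93) = 310.857.
The smallest integer exceeding 310.857 is 311.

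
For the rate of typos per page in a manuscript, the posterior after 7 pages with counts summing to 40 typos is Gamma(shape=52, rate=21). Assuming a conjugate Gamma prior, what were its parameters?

A Gamma(α, β) prior (rate parametrization) on a Poisson rate with n observations summing to S gives posterior Gamma(α+S, β+n).
So α = 52 − 40 = 12 and β = 21 − 7 = 14.

Gamma(shape=12, rate=14)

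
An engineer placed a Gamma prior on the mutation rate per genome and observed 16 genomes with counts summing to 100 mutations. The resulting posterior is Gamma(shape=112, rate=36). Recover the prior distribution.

Gamma–Poisson conjugacy: posterior shape = α + Σxᵢ, posterior rate = β + n.
So α = 112 − 100 = 12 and β = 36 − 16 = 20.

Gamma(shape=12, rate=20)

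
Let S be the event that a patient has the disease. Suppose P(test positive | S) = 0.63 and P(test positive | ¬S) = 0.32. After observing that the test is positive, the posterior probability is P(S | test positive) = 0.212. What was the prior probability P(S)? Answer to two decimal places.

Bayes' rule in odds form gives O(S|E) = O(S)·[P(E|S)/P(E|¬S)], hence O(S) = O(S|E)/LR.
Posterior odds = 0.212/(1−0.212) = 0.2690. LR = 0.63/0.32 = 1.9688.
Prior odds = 0.2690/1.9688 = 0.1366, so P(S) = 0.1366/(1+0.1366) ≈ 0.12.

P(S) = 0.12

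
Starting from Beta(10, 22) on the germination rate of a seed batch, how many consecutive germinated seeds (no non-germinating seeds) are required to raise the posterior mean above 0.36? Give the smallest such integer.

After k germinated seeds and 0 non-germinating seeds the posterior is Beta(10+k, 22), with mean (10+k)/(10+22+k).
Set (10+k)/(32+k) > 0.36 and solve: k > (0.36·32 − 10)/(1 − 0.36) = 2.375.
The smallest integer exceeding 2.375 is 3.

k = 3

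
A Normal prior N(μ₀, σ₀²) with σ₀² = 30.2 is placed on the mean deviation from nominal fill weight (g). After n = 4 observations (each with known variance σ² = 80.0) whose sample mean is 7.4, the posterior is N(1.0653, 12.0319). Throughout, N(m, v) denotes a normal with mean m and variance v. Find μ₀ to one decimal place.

μ₀ = -8.5

The posterior mean is a precision-weighted average: μ_n = (τ₀μ₀ + τ_data·x̄)/(τ₀+τ_data), with τ₀=1/σ₀² and τ_data=n/σ².
Here τ₀ = 1/30.2 = 0.033113 and τ_data = 4/80.0 = 0.050000, so τ_n = 0.083113.
Rearranging for μ₀: μ₀ = (μ_n·τ_n − τ_data·x̄)/τ₀ = (1.0653·0.083113 − 0.050000·7.4) / 0.033113 = -0.281460/0.033113 ≈ -8.5.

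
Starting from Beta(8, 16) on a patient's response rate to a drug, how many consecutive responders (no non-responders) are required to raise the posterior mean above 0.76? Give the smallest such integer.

After k responders and 0 non-responders the posterior is Beta(8+k, 16), with mean (8+k)/(8+16+k).
Set (8+k)/(24+k) > 0.76 and solve: k > (0.76·24 − 8)/(1 − 0.76) = 42.667.
The smallest integer exceeding 42.667 is 43, and checking k=43: (51)/(67) = 0.7612 > 0.76.

k = 43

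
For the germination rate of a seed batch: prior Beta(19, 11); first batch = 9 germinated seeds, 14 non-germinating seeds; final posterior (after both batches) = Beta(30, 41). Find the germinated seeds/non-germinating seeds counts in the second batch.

2 germinated seeds and 16 non-germinating seeds

Sequential conjugate updates are equivalent to a single update on the pooled data, so total successes = posterior α − prior α and total failures = posterior β − prior β.
Total across both batches: 30−19=11 germinated seeds, 41−11=30 non-germinating seeds.
Subtract the first batch: 11−9=2 germinated seeds and 30−14=16 non-germinating seeds.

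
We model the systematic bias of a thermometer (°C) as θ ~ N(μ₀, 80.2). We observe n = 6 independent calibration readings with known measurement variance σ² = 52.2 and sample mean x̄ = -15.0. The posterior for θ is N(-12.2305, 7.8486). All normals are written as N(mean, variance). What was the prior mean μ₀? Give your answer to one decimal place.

With known observation variance, the Normal–Normal posterior has precision τ_n = τ₀ + n/σ² and mean μ_n = (τ₀μ₀ + (n/σ²)x̄)/τ_n.
Here τ₀ = 1/80.2 = 0.012469 and τ_data = 6/52.2 = 0.114943, so τ_n = 0.127412.
Rearranging for μ₀: μ₀ = (μ_n·τ_n − τ_data·x̄)/τ₀ = (-12.2305·0.127412 − 0.114943·-15.0) / 0.012469 = 0.165833/0.012469 ≈ 13.3.

μ₀ = 13.3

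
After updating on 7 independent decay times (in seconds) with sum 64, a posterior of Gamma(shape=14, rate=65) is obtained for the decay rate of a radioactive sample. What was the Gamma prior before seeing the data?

For an exponential likelihood with a Gamma(α, β) prior on the rate, n observations with total T give posterior Gamma(α+n, β+T).
So α = 14 − 7 = 7 and β = 65 − 64 = 1.

Gamma(shape=7, rate=1)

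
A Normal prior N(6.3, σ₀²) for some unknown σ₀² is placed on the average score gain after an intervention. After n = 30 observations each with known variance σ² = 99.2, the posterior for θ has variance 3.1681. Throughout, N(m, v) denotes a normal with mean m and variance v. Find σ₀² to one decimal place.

For the Normal–Normal model with known σ², precisions add: τ_n = τ₀ + n/σ².
So 1/σ₀² = 1/3.1681 − 30/99.2 = 0.315647 − 0.302419 = 0.013228.
Hence σ₀² = 1/0.013228 ≈ 75.6.

σ₀² = 75.6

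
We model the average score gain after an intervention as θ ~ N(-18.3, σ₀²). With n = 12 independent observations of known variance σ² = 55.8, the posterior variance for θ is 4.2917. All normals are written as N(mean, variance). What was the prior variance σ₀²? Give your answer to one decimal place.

σ₀² = 55.7

Posterior precision equals prior precision plus data precision: 1/σ_n² = 1/σ₀² + n/σ².
So 1/σ₀² = 1/4.2917 − 12/55.8 = 0.233008 − 0.215054 = 0.017954.
Hence σ₀² = 1/0.017954 ≈ 55.7.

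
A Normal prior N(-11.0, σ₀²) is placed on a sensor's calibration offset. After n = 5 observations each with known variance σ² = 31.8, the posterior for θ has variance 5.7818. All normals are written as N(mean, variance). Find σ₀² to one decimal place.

σ₀² = 63.6

Posterior precision equals prior precision plus data precision: 1/σ_n² = 1/σ₀² + n/σ².
So 1/σ₀² = 1/5.7818 − 5/31.8 = 0.172957 − 0.157233 = 0.015724.
Hence σ₀² = 1/0.015724 ≈ 63.6.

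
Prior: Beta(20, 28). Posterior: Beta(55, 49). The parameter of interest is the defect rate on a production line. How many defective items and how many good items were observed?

A Beta(a, b) prior with s successes and f failures in binomial data gives a Beta(a+s, b+f) posterior.
So s = 55 − 20 = 35 and f = 49 − 28 = 21.

35 defective items and 21 good items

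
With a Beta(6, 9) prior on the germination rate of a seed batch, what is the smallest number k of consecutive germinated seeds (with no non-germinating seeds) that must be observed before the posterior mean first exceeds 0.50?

After k germinated seeds and 0 non-germinating seeds the posterior is Beta(6+k, 9), with mean (6+k)/(6+9+k).
Set (6+k)/(15+k) > 0.50 and solve: k > (0.50·15 − 6)/(1 − 0.50) = 3.000.
The smallest integer exceeding 3.000 is 4.

k = 4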